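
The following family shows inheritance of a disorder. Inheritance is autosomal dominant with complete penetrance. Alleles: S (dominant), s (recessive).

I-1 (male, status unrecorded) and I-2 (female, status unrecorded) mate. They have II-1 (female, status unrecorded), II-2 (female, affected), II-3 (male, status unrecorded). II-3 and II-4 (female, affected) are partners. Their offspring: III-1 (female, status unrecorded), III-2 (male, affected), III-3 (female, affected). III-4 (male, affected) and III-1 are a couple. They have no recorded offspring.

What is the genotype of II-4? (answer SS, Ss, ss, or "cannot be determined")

II-4's phenotype allows SS or Ss, and no parent or child forces a single allele at both positions; consistent genotype assignments exist with II-4 as SS or Ss.

cannot be determined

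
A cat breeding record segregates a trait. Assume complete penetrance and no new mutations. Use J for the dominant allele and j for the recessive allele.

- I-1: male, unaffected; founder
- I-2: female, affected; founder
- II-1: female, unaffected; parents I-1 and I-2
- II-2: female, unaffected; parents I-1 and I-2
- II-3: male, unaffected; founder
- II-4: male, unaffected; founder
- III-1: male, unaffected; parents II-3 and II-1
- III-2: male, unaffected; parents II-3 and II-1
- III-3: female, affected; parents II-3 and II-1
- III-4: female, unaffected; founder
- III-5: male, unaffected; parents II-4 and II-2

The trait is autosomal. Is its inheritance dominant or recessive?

II-3 and II-1 are both unaffected yet have an affected child III-3. Under dominance, an affected child requires at least one affected parent, so the trait cannot be dominant.

recessive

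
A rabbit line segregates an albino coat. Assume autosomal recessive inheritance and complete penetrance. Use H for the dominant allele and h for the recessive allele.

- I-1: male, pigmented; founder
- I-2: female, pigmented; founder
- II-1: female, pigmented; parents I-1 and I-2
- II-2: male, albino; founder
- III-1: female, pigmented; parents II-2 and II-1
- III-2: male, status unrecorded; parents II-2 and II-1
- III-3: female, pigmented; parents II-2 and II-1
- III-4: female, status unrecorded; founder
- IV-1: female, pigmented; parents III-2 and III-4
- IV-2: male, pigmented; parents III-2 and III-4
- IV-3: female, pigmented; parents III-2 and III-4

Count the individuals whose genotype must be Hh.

2

Obligate heterozygotes: III-1 is pigmented so carries H and received h from II-2 (hh), so III-1 is Hh; III-3 is pigmented so carries H and received h from II-2 (hh), so III-3 is Hh.
Every other individual is either homozygous by phenotype or has at least one consistent homozygous assignment, so the count is 2.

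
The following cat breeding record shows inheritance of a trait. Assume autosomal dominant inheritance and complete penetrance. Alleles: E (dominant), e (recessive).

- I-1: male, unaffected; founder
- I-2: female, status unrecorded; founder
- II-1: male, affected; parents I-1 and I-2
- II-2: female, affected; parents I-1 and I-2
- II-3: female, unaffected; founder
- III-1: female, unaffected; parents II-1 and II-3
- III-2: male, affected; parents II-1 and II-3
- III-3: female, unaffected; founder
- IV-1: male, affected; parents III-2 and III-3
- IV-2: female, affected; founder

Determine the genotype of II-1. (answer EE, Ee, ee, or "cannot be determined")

From phenotype alone, II-1 is EE or Ee.
II-1 is affected so carries E and received e from I-1 (ee), so II-1 is Ee.

Ee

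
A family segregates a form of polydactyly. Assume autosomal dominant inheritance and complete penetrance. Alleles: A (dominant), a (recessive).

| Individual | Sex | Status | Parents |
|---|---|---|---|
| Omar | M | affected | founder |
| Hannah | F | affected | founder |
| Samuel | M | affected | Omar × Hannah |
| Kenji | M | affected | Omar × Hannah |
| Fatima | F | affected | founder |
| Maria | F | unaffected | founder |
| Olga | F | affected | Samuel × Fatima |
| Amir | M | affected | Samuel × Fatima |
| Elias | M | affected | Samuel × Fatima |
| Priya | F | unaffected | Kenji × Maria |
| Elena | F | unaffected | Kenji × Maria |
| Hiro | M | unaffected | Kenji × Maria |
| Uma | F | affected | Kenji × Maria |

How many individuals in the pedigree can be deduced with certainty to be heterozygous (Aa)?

2

Obligate heterozygotes: Kenji is affected so carries A and passed a to Priya (aa), so Kenji is Aa; Uma is affected so carries A and received a from Maria (aa), so Uma is Aa.
Every other individual is either homozygous by phenotype or has at least one consistent homozygous assignment, so the count is 2.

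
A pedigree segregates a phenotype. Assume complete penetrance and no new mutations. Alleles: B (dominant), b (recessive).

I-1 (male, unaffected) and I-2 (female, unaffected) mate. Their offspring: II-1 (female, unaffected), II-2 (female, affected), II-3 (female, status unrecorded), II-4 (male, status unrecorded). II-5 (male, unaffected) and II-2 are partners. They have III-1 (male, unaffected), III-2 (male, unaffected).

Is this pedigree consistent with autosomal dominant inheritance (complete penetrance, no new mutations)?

No

Under autosomal dominant, II-2 (affected, female) cannot arise from I-1 (unaffected) × I-2 (unaffected).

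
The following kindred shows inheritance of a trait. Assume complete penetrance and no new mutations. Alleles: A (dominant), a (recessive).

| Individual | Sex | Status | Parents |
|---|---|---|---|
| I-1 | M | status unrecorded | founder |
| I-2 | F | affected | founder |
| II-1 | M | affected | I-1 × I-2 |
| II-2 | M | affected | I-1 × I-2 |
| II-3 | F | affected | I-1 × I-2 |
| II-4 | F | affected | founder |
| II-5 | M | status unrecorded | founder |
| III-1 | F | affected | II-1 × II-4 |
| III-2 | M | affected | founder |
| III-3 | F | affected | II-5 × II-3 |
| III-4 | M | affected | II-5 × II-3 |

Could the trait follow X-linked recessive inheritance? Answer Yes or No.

A consistent assignment under X-linked recessive exists: I-1 X^a Y, I-2 X^a X^a, II-1 X^a Y, II-2 X^a Y, II-3 X^a X^a, II-4 X^a X^a, II-5 X^a Y, III-1 X^a X^a, III-2 X^a Y, III-3 X^a X^a, III-4 X^a Y.
In this assignment every recorded phenotype matches its genotype and every non-founder's genotype is obtainable from its parents' genotypes, so the pedigree is consistent.

Yes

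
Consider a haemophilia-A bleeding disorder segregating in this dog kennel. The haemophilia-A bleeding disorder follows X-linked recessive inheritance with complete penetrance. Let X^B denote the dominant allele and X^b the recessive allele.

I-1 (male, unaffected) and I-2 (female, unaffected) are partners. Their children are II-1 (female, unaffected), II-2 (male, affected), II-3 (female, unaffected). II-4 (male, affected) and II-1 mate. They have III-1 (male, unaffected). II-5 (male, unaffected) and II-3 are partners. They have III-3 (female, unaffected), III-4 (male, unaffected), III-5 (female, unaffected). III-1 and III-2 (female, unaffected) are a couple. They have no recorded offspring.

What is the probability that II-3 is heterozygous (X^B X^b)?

1/3

I-1 is unaffected, so I-1 is X^B Y.
I-2 is unaffected so carries B and passed b to II-2 (X^b Y), so I-2 is X^B X^b.
Their cross gives offspring ratios 1/2 X^B X^B : 1/2 X^B X^b. Conditioning on II-3 being unaffected, P(X^B X^b) = 1/2 / 1 = 1/2 before taking II-3's own offspring into account.
II-5 is unaffected, so II-5 is X^B Y.
Now use II-3's offspring. Probability of each recorded status — unaffected son III-4: 1/2 if II-3 is X^B X^b, 1 if X^B X^B. (III-3, III-5: equally likely either way, so uninformative.)
Bayes: P(X^B X^b) = 1/2·1/2 / (1/2·1/2 + 1/2·1) = 1/3.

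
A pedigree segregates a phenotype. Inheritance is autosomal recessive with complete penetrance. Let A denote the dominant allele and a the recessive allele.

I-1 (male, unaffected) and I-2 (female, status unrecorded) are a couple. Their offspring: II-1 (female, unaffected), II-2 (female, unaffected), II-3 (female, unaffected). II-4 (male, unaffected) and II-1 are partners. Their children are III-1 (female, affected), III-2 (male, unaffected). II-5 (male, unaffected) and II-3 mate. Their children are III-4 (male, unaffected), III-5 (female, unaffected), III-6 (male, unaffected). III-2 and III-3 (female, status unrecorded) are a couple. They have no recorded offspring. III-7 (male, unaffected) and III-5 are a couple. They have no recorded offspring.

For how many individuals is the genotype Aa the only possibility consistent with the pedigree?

2

Obligate heterozygotes: II-1 is unaffected so carries A and passed a to III-1 (aa), so II-1 is Aa; II-4 is unaffected so carries A and passed a to III-1 (aa), so II-4 is Aa.
Every other individual is either homozygous by phenotype or has at least one consistent homozygous assignment, so the count is 2.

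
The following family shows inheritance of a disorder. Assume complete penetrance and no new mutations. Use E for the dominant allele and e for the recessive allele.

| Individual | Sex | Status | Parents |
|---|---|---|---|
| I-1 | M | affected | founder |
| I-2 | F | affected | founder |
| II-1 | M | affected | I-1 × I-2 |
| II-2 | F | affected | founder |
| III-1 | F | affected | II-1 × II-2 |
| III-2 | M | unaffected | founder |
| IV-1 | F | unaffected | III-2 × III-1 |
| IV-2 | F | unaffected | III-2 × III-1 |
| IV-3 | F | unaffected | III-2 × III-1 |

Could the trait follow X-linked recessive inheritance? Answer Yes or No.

Yes

A consistent assignment under X-linked recessive exists: I-1 X^e Y, I-2 X^e X^e, II-1 X^e Y, II-2 X^e X^e, III-1 X^e X^e, III-2 X^E Y, IV-1 X^E X^e, IV-2 X^E X^e, IV-3 X^E X^e.
In this assignment every recorded phenotype matches its genotype and every non-founder's genotype is obtainable from its parents' genotypes, so the pedigree is consistent.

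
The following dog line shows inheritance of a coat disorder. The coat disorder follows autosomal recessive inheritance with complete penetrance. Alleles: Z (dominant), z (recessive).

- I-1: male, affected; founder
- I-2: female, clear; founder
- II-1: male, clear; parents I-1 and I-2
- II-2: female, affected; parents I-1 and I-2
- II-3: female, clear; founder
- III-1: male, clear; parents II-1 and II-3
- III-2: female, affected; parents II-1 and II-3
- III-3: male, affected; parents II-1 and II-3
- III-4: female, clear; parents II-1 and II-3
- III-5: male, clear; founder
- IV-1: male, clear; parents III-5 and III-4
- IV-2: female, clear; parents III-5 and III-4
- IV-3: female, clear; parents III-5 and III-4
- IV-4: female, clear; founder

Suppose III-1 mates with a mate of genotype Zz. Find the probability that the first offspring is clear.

II-1 is clear so carries Z and received z from I-1 (zz), so II-1 is Zz.
II-3 is clear so carries Z and passed z to III-2 (zz), so II-3 is Zz.
III-1 is a clear offspring of II-1 (Zz) × II-3 (Zz), whose cross gives 1/4 ZZ : 1/2 Zz : 1/4 zz; conditioning on being clear, III-1 is ZZ with probability 1/3, Zz with probability 2/3.
Summing over parental genotype combinations, P(offspring is clear) = 1/3·1 + 2/3·3/4 = 5/6.

5/6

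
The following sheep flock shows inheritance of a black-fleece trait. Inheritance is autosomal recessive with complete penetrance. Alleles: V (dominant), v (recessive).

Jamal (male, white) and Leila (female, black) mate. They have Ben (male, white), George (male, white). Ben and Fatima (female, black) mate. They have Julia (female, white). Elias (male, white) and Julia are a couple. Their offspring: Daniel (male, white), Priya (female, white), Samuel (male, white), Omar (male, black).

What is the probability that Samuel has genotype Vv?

Elias is white so carries V and passed v to Omar (vv), so Elias is Vv.
Julia is white so carries V and received v from Fatima (vv), so Julia is Vv.
Their cross gives offspring ratios 1/4 VV : 1/2 Vv : 1/4 vv. Conditioning on Samuel being white, P(Vv) = 1/2 / 3/4 = 2/3.

2/3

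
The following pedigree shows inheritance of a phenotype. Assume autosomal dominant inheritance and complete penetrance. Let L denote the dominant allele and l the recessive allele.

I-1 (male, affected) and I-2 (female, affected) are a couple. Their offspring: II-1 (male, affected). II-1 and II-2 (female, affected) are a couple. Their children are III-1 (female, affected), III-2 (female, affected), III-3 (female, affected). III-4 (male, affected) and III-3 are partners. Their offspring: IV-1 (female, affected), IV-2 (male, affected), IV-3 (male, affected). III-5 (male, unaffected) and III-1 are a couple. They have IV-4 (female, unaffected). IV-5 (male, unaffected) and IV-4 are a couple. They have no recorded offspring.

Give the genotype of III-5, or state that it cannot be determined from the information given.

III-5 is unaffected, so III-5 is ll.

ll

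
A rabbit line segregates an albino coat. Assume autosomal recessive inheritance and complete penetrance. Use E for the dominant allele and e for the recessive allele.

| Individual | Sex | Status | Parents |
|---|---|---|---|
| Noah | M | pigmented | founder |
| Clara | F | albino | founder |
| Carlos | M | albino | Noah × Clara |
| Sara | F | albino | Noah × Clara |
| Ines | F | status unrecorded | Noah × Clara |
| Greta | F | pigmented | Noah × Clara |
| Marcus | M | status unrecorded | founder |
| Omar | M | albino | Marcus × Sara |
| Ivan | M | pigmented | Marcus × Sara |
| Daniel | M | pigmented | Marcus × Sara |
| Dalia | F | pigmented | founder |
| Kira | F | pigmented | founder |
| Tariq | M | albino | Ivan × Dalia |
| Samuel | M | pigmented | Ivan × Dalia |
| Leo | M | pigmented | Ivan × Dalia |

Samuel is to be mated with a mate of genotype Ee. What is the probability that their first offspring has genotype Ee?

Ivan is pigmented so carries E and received e from Sara (ee), so Ivan is Ee.
Dalia is pigmented so carries E and passed e to Tariq (ee), so Dalia is Ee.
Samuel is a pigmented offspring of Ivan (Ee) × Dalia (Ee), whose cross gives 1/4 EE : 1/2 Ee : 1/4 ee; conditioning on being pigmented, Samuel is EE with probability 1/3, Ee with probability 2/3.
Summing over parental genotype combinations, P(offspring has genotype Ee) = 1/3·1/2 + 2/3·1/2 = 1/2.

1/2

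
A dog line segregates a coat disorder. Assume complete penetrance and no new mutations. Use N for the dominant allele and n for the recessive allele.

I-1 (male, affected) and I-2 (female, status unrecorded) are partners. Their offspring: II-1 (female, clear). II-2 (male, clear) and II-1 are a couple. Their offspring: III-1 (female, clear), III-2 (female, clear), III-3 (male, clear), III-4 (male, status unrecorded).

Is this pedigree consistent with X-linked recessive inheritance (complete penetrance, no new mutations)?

A consistent assignment under X-linked recessive exists: I-1 X^n Y, I-2 X^N X^N, II-1 X^N X^n, II-2 X^N Y, III-1 X^N X^N, III-2 X^N X^N, III-3 X^N Y, III-4 X^N Y.
In this assignment every recorded phenotype matches its genotype and every non-founder's genotype is obtainable from its parents' genotypes, so the pedigree is consistent.

Yes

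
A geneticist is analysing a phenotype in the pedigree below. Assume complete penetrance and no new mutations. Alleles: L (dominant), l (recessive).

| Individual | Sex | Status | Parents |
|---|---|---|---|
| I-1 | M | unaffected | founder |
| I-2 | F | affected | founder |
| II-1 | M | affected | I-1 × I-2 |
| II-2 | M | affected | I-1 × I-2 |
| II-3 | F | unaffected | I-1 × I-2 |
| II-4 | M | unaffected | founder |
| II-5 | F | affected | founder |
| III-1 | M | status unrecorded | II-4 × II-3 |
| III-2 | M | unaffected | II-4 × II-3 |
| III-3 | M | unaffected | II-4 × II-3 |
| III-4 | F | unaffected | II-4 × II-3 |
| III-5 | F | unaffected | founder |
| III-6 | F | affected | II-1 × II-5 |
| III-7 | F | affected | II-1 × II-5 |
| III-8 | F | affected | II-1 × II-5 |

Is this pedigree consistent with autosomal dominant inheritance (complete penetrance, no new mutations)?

A consistent assignment under autosomal dominant exists: I-1 ll, I-2 Ll, II-1 Ll, II-2 Ll, II-3 ll, II-4 ll, II-5 LL, III-1 ll, III-2 ll, III-3 ll, III-4 ll, III-5 ll, III-6 LL, III-7 LL, III-8 LL.
In this assignment every recorded phenotype matches its genotype and every non-founder's genotype is obtainable from its parents' genotypes, so the pedigree is consistent.

Yes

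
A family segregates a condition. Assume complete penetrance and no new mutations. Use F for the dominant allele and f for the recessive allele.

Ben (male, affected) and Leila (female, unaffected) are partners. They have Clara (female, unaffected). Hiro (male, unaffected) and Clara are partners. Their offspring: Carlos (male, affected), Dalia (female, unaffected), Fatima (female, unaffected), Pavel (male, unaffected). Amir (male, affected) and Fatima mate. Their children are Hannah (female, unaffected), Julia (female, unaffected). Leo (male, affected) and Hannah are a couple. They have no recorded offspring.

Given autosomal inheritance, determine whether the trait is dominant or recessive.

Hiro and Clara are both unaffected yet have an affected child Carlos. Under dominance, an affected child requires at least one affected parent, so the trait cannot be dominant.

recessive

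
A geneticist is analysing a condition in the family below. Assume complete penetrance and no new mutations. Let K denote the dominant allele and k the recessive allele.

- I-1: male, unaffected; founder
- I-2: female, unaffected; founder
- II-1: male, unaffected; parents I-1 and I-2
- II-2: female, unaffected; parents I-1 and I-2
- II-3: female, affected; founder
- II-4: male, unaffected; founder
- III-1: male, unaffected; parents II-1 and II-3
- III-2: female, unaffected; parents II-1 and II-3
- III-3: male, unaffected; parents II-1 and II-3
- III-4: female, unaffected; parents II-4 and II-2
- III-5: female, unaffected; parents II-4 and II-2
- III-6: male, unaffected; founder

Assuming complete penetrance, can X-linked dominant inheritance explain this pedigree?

Yes

A consistent assignment under X-linked dominant exists: I-1 X^k Y, I-2 X^k X^k, II-1 X^k Y, II-2 X^k X^k, II-3 X^K X^k, II-4 X^k Y, III-1 X^k Y, III-2 X^k X^k, III-3 X^k Y, III-4 X^k X^k, III-5 X^k X^k, III-6 X^k Y.
In this assignment every recorded phenotype matches its genotype and every non-founder's genotype is obtainable from its parents' genotypes, so the pedigree is consistent.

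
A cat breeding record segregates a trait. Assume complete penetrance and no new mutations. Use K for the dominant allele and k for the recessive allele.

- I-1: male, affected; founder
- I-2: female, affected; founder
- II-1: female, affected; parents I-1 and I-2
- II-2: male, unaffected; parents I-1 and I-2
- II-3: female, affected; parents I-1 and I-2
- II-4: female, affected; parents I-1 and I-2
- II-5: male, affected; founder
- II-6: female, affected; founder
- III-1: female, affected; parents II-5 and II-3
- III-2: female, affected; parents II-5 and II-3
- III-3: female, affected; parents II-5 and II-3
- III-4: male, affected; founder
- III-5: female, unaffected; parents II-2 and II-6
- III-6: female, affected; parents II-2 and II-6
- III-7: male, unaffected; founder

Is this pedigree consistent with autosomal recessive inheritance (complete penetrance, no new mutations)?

No

Under autosomal recessive, II-2 (unaffected, male) cannot arise from I-1 (affected) × I-2 (affected).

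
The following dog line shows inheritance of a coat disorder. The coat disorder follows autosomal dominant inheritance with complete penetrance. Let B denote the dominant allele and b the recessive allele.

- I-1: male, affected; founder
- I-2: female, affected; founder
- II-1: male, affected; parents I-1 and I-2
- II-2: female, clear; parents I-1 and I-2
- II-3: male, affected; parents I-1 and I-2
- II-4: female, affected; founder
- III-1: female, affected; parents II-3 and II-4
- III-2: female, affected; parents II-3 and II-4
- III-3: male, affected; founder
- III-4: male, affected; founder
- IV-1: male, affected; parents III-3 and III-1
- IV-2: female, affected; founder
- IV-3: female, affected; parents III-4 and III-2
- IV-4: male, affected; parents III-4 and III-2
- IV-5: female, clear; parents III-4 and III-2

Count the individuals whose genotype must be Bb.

Obligate heterozygotes: I-1 is affected so carries B and passed b to II-2 (bb), so I-1 is Bb; I-2 is affected so carries B and passed b to II-2 (bb), so I-2 is Bb; III-2 is affected so carries B and passed b to IV-5 (bb), so III-2 is Bb; III-4 is affected so carries B and passed b to IV-5 (bb), so III-4 is Bb.
Every other individual is either homozygous by phenotype or has at least one consistent homozygous assignment, so the count is 4.

4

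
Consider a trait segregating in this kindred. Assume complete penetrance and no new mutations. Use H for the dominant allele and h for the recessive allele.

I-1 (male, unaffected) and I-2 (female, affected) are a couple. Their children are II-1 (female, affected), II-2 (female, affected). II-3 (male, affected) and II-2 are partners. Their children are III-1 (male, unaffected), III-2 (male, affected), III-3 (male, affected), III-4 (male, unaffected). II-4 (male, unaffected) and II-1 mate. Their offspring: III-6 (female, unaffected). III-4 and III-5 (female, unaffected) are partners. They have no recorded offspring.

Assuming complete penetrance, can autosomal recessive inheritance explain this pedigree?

No

Under autosomal recessive, III-1 (unaffected, male) cannot arise from II-3 (affected) × II-2 (affected).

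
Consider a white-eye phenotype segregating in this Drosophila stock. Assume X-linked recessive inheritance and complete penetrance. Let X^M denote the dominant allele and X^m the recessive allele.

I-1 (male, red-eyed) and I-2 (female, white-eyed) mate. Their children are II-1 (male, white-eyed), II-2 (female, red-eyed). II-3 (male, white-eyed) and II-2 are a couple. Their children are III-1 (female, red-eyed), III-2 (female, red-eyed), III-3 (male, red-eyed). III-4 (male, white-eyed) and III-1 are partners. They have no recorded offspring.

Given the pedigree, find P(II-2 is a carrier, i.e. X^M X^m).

1

II-2 is red-eyed so carries M and received m from I-2 (X^m X^m), so II-2 is X^M X^m, giving P(X^M X^m) = 1.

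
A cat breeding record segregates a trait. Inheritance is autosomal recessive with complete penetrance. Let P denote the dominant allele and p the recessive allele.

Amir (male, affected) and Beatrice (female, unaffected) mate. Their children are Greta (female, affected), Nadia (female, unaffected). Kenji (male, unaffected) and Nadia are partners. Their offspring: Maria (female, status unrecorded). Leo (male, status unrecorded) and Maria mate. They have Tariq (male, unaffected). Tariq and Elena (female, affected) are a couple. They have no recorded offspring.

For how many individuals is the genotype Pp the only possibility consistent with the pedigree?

2

Obligate heterozygotes: Beatrice is unaffected so carries P and passed p to Greta (pp), so Beatrice is Pp; Nadia is unaffected so carries P and received p from Amir (pp), so Nadia is Pp.
Every other individual is either homozygous by phenotype or has at least one consistent homozygous assignment, so the count is 2.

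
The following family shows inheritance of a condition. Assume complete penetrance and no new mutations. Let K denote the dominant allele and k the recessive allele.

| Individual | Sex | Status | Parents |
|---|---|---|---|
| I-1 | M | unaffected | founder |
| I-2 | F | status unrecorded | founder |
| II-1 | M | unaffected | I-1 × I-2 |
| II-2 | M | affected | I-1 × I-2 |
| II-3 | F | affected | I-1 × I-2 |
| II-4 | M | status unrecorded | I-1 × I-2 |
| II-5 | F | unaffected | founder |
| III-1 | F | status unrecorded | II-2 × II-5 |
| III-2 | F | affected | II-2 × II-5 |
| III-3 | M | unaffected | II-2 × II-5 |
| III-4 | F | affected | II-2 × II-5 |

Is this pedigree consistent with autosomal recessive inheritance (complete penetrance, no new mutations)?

Yes

A consistent assignment under autosomal recessive exists: I-1 Kk, I-2 Kk, II-1 KK, II-2 kk, II-3 kk, II-4 KK, II-5 Kk, III-1 Kk, III-2 kk, III-3 Kk, III-4 kk.
In this assignment every recorded phenotype matches its genotype and every non-founder's genotype is obtainable from its parents' genotypes, so the pedigree is consistent.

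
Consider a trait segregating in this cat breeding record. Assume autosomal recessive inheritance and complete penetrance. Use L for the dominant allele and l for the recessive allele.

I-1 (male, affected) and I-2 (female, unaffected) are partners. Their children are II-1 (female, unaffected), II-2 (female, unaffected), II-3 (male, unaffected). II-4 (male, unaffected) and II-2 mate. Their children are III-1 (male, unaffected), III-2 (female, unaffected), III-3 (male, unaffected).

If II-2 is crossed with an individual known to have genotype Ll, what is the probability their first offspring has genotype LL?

II-2 is unaffected so carries L and received l from I-1 (ll), so II-2 is Ll.
The cross gives 1/4 LL : 1/2 Ll : 1/4 ll, so P(offspring has genotype LL) = 1/4.

1/4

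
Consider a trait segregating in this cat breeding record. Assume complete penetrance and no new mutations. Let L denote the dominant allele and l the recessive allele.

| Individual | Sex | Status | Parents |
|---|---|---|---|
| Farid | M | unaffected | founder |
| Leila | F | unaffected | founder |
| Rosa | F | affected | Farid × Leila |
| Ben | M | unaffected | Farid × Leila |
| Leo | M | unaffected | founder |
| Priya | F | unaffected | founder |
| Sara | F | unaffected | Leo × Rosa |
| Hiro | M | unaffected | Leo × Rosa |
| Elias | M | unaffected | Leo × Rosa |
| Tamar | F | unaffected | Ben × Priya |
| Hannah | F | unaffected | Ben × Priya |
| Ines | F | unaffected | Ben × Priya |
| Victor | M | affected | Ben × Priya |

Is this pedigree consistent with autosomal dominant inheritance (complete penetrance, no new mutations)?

No

Under autosomal dominant, Rosa (affected, female) cannot arise from Farid (unaffected) × Leila (unaffected).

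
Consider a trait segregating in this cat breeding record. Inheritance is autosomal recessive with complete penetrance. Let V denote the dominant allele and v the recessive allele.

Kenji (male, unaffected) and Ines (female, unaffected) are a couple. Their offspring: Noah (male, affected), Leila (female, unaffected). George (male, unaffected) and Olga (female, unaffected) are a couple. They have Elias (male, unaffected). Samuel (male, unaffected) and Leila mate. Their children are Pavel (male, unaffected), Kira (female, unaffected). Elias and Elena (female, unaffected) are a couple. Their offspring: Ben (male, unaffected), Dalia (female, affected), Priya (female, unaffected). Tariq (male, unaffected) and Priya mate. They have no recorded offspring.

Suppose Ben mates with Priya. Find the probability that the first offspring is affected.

Elias is unaffected so carries V and passed v to Dalia (vv), so Elias is Vv.
Elena is unaffected so carries V and passed v to Dalia (vv), so Elena is Vv.
Ben is an unaffected offspring of Elias (Vv) × Elena (Vv), whose cross gives 1/4 VV : 1/2 Vv : 1/4 vv; conditioning on being unaffected, Ben is VV with probability 1/3, Vv with probability 2/3.
Priya is an unaffected offspring of Elias (Vv) × Elena (Vv), whose cross gives 1/4 VV : 1/2 Vv : 1/4 vv; conditioning on being unaffected, Priya is VV with probability 1/3, Vv with probability 2/3.
Summing over parental genotype combinations, P(offspring is affected) = 4/9·1/4 = 1/9.

1/9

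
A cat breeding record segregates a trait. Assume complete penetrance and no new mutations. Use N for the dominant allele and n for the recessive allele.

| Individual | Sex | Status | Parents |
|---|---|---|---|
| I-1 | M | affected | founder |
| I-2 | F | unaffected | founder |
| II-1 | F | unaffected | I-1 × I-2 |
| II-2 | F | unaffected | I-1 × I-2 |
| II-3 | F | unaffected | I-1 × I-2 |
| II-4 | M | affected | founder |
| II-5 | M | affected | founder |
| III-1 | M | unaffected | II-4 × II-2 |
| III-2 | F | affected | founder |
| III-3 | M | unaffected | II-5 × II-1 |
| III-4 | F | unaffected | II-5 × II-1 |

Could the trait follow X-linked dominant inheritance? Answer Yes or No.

Under X-linked dominant, II-1 (unaffected, female) cannot arise from I-1 (affected) × I-2 (unaffected).

No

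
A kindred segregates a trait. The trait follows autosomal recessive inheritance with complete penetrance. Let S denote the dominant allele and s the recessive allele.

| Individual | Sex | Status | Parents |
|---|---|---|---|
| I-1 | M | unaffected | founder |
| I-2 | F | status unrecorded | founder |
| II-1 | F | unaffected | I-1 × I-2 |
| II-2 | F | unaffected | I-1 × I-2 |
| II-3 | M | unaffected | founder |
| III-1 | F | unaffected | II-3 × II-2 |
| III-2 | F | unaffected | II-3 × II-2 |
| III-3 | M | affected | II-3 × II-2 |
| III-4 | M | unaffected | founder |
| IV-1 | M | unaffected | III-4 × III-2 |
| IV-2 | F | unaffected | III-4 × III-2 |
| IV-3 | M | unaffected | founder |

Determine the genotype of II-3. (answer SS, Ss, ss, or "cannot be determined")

From phenotype alone, II-3 is SS or Ss.
II-3 is unaffected so carries S and passed s to III-3 (ss), so II-3 is Ss.

Ss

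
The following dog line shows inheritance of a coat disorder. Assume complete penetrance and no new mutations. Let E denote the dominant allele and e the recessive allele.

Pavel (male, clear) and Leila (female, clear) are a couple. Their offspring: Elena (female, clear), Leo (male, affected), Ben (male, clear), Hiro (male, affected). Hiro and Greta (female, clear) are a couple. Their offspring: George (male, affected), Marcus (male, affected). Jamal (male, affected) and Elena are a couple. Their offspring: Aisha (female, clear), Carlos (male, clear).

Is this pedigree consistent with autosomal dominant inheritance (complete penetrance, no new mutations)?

No

Under autosomal dominant, Leo (affected, male) cannot arise from Pavel (clear) × Leila (clear).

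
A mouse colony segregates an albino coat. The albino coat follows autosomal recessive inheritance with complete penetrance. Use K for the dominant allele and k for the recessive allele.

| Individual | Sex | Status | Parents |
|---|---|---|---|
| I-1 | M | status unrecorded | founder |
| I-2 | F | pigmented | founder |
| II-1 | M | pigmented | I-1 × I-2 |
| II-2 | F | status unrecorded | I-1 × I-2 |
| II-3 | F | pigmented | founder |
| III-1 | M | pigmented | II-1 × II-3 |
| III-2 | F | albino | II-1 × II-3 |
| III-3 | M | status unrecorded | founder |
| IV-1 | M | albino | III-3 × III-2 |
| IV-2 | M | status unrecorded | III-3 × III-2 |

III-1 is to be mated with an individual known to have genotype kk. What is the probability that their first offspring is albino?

II-1 is pigmented so carries K and passed k to III-2 (kk), so II-1 is Kk.
II-3 is pigmented so carries K and passed k to III-2 (kk), so II-3 is Kk.
III-1 is a pigmented offspring of II-1 (Kk) × II-3 (Kk), whose cross gives 1/4 KK : 1/2 Kk : 1/4 kk; conditioning on being pigmented, III-1 is KK with probability 1/3, Kk with probability 2/3.
Summing over parental genotype combinations, P(offspring is albino) = 2/3·1/2 = 1/3.

1/3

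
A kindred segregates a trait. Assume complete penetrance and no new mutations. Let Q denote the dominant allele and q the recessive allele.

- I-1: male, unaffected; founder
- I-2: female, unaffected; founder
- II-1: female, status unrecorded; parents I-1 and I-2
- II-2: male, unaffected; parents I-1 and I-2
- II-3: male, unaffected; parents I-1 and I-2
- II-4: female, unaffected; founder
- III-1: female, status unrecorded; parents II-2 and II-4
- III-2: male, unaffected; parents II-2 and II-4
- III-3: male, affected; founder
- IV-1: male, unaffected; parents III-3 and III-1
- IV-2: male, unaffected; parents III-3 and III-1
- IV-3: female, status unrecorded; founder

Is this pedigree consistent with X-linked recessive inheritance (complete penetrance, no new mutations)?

Yes

A consistent assignment under X-linked recessive exists: I-1 X^Q Y, I-2 X^Q X^Q, II-1 X^Q X^Q, II-2 X^Q Y, II-3 X^Q Y, II-4 X^Q X^Q, III-1 X^Q X^Q, III-2 X^Q Y, III-3 X^q Y, IV-1 X^Q Y, IV-2 X^Q Y, IV-3 X^Q X^Q.
In this assignment every recorded phenotype matches its genotype and every non-founder's genotype is obtainable from its parents' genotypes, so the pedigree is consistent.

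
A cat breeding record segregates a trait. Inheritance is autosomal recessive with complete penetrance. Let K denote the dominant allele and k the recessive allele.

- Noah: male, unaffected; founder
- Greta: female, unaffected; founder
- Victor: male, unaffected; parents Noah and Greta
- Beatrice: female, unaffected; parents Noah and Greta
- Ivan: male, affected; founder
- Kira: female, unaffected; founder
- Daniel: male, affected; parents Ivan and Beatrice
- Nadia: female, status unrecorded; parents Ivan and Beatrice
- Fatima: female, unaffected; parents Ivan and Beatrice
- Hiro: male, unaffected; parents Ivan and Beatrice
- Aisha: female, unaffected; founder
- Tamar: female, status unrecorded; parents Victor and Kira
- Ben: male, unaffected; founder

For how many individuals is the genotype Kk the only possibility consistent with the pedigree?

3

Obligate heterozygotes: Beatrice is unaffected so carries K and passed k to Daniel (kk), so Beatrice is Kk; Fatima is unaffected so carries K and received k from Ivan (kk), so Fatima is Kk; Hiro is unaffected so carries K and received k from Ivan (kk), so Hiro is Kk.
Every other individual is either homozygous by phenotype or has at least one consistent homozygous assignment, so the count is 3.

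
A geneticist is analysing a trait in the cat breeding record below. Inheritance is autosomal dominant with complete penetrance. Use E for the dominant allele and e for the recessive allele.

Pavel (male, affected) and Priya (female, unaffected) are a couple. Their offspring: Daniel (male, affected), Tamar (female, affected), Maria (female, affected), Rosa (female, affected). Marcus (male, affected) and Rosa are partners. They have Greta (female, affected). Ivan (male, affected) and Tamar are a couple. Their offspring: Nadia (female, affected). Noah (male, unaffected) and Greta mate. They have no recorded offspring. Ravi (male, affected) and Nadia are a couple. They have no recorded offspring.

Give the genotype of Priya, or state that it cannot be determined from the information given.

Priya is unaffected, so Priya is ee.

ee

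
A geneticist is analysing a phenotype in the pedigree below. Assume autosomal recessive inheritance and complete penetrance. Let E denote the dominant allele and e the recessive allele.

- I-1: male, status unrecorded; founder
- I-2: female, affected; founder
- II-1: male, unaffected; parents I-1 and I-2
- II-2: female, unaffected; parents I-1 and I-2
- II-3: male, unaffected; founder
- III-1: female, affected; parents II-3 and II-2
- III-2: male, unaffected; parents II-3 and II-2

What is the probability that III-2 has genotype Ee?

2/3

II-3 is unaffected so carries E and passed e to III-1 (ee), so II-3 is Ee.
II-2 is unaffected so carries E and received e from I-2 (ee), so II-2 is Ee.
Their cross gives offspring ratios 1/4 EE : 1/2 Ee : 1/4 ee. Conditioning on III-2 being unaffected, P(Ee) = 1/2 / 3/4 = 2/3.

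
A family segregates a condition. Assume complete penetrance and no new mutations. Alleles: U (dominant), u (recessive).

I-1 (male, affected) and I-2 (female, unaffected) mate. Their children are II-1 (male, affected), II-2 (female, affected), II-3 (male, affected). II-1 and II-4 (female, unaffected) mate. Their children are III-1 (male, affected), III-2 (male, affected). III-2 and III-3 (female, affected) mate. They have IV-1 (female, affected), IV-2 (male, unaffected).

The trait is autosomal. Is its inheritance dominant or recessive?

III-2 and III-3 are both affected yet have an unaffected child IV-2. Under a recessive model two affected parents are homozygous and every child would be affected, so the trait cannot be recessive.

dominant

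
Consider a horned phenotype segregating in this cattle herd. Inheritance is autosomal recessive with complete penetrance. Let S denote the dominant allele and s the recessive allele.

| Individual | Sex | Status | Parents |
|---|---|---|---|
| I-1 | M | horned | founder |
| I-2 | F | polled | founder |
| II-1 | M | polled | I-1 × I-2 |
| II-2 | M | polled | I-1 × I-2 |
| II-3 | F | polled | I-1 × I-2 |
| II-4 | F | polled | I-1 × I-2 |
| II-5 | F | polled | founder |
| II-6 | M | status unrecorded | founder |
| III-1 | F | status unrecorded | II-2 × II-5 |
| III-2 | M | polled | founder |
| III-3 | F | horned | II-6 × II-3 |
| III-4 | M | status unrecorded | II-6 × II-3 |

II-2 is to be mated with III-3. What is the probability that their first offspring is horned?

II-2 is polled so carries S and received s from I-1 (ss), so II-2 is Ss.
III-3 is horned, so III-3 is ss.
The cross gives 1/2 Ss : 1/2 ss, so P(offspring is horned) = 1/2.

1/2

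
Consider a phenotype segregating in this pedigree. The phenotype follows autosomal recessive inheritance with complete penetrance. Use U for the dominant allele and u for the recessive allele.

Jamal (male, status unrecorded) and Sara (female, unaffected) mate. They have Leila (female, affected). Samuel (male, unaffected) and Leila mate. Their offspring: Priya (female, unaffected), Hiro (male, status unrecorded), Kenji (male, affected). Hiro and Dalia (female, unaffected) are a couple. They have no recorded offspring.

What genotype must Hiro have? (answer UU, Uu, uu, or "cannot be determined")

cannot be determined

Hiro's phenotype is unrecorded, and no parent or child forces a single allele at both positions; consistent genotype assignments exist with Hiro as Uu or uu.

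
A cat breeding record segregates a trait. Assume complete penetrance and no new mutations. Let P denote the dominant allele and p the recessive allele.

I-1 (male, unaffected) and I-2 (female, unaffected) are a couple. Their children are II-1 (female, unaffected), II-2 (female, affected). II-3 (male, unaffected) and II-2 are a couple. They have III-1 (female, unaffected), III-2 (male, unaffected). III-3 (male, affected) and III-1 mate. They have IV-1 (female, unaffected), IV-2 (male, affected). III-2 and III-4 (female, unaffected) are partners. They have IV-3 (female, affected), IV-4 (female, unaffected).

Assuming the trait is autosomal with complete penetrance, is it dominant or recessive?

I-1 and I-2 are both unaffected yet have an affected child II-2. Under dominance, an affected child requires at least one affected parent, so the trait cannot be dominant.

recessive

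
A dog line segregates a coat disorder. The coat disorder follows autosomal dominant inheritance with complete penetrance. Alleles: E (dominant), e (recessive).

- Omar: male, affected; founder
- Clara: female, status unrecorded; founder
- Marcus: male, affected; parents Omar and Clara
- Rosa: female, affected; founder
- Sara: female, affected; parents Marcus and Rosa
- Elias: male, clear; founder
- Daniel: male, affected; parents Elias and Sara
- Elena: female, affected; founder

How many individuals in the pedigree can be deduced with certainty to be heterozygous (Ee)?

1

Obligate heterozygotes: Daniel is affected so carries E and received e from Elias (ee), so Daniel is Ee.
Every other individual is either homozygous by phenotype or has at least one consistent homozygous assignment, so the count is 1.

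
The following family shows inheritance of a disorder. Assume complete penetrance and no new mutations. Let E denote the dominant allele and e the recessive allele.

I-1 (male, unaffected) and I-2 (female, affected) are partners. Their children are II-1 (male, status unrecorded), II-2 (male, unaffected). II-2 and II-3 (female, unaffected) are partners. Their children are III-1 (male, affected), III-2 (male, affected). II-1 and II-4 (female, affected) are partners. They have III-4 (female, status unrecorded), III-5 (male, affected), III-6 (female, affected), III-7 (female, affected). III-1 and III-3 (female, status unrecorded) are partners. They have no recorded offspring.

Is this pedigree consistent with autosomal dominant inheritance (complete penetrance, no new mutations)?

No

Under autosomal dominant, III-1 (affected, male) cannot arise from II-2 (unaffected) × II-3 (unaffected).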